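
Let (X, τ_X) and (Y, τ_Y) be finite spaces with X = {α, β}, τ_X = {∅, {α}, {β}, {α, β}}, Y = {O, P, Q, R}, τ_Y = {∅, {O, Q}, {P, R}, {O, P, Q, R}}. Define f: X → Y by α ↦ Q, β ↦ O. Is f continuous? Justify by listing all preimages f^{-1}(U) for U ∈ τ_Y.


f IS continuous.

Compute f^{-1}(U) for each U ∈ τ_Y:
  U = ∅: f^{-1}(U) = ∅ ∈ τ_X ✓.
  U = {O, Q}: f^{-1}(U) = {α, β} ∈ τ_X ✓.
  U = {P, R}: f^{-1}(U) = ∅ ∈ τ_X ✓.
  U = {O, P, Q, R}: f^{-1}(U) = {α, β} ∈ τ_X ✓.
Every preimage lies in τ_X, so f IS continuous.


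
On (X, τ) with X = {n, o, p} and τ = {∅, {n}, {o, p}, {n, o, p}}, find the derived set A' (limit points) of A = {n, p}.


A' = {o}

For each x ∈ X, list the open sets U ∈ τ with x ∈ U, then check whether U ∩ (A ∖ {x}) ≠ ∅ for every such U.
  x = n: open {n} ∋ x has {n} ∩ (A ∖ {n}) = ∅, so x is NOT a limit point.
  x = o: opens ∋ x are {o, p}, {n, o, p}; each meets A ∖ {o}, so x IS a limit point.
  x = p: open {o, p} ∋ x has {o, p} ∩ (A ∖ {p}) = ∅, so x is NOT a limit point.
Collecting: A' = {o}.


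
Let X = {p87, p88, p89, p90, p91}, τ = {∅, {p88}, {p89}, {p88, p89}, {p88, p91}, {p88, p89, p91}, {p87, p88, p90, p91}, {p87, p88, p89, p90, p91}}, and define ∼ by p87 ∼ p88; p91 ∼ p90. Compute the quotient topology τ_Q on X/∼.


X/∼ = {[p87=p88], [p89], [p90=p91]}; |τ_Q| = 4.

Equivalence classes: [p87=p88], [p89], [p90=p91].
Quotient map π: X → X/∼ sends p87 ↦ [p87=p88], p88 ↦ [p87=p88], p89 ↦ [p89], p90 ↦ [p90=p91], p91 ↦ [p90=p91].
For each subset V ⊆ X/∼, compute π^{-1}(V) ⊆ X and check whether π^{-1}(V) ∈ τ. V is open in τ_Q iff π^{-1}(V) ∈ τ.
  V = {}: π^{-1}(V) = ∅ ∈ τ ✓.
  V = {[p87=p88]}: π^{-1}(V) = {p87, p88} ∉ τ ✗.
  V = {[p89]}: π^{-1}(V) = {p89} ∈ τ ✓.
  V = {[p87=p88], [p89]}: π^{-1}(V) = {p87, p88, p89} ∉ τ ✗.
  V = {[p90=p91]}: π^{-1}(V) = {p90, p91} ∉ τ ✗.
  V = {[p87=p88], [p90=p91]}: π^{-1}(V) = {p87, p88, p90, p91} ∈ τ ✓.
  V = {[p89], [p90=p91]}: π^{-1}(V) = {p89, p90, p91} ∉ τ ✗.
  V = {[p87=p88], [p89], [p90=p91]}: π^{-1}(V) = {p87, p88, p89, p90, p91} ∈ τ ✓.
Open sets in the quotient: τ_Q = {{}, {[p89]}, {[p87=p88], [p90=p91]}, {[p87=p88], [p89], [p90=p91]}} (4 elements).


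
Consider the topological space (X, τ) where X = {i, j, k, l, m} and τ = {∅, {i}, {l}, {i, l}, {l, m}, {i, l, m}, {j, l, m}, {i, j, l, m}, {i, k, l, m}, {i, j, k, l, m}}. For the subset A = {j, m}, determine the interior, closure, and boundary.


int(A) = ∅, cl(A) = {j, k, m}, ∂A = {j, k, m}.

Closed sets in (X, τ) are complements of opens:
  closed(X, τ) = {∅, {j}, {k}, {i, k}, {j, k}, {i, j, k}, {j, k, m}, {i, j, k, m}, {j, k, l, m}, {i, j, k, l, m}}.
int(A) = ⋃ {U ∈ τ : U ⊆ A}. Opens contained in A: ∅.
Taking the union of these: int(A) = ∅.
cl(A) = ⋂ {C closed : A ⊆ C}. Closed sets containing A: {j, k, m}, {i, j, k, m}, {j, k, l, m}, {i, j, k, l, m}.
Intersecting these: cl(A) = {j, k, m}.
∂A = cl(A) ∖ int(A) = {j, k, m} ∖ ∅ = {j, k, m}.


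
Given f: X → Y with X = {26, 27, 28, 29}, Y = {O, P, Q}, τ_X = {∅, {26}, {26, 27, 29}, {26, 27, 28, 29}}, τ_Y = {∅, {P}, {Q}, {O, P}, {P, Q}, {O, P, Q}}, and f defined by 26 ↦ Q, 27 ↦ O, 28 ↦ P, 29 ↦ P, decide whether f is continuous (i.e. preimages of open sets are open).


f is NOT continuous.

Compute f^{-1}(U) for each U ∈ τ_Y:
  U = ∅: f^{-1}(U) = ∅ ∈ τ_X ✓.
  U = {P}: f^{-1}(U) = {28, 29} ∉ τ_X ✗.
  U = {Q}: f^{-1}(U) = {26} ∈ τ_X ✓.
  U = {O, P}: f^{-1}(U) = {27, 28, 29} ∉ τ_X ✗.
  U = {P, Q}: f^{-1}(U) = {26, 28, 29} ∉ τ_X ✗.
  U = {O, P, Q}: f^{-1}(U) = {26, 27, 28, 29} ∈ τ_X ✓.
Found U = {P} with f^{-1}(U) = {28, 29} not in τ_X. Therefore f is NOT continuous.


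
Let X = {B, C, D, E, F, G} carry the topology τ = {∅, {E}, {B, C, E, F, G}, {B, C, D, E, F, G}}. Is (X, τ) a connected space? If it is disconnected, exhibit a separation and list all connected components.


(X, τ) is connected.

Find clopen sets (U ∈ τ with X ∖ U ∈ τ):
  U = ∅, X ∖ U = {B, C, D, E, F, G} — both open, so U is clopen.
  U = {B, C, D, E, F, G}, X ∖ U = ∅ — both open, so U is clopen.
Only trivial clopens (∅ and X) exist, so (X, τ) is connected.
Compute connected components by grouping points that agree on all clopens:
  component: {B, C, D, E, F, G}


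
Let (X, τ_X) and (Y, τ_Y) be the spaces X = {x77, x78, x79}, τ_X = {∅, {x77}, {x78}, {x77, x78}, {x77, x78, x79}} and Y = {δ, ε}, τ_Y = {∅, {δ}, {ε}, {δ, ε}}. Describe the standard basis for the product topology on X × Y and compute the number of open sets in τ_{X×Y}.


Basis B = {∅ × ∅, {x77} × {δ}, {x77} × {ε}, {x78} × {δ}, {x78} × {ε}, {x77} × {δ, ε}, {x77, x78} × {δ}, {x77, x78} × {ε}, {x78} × {δ, ε}, {x77, x78, x79} × {δ}, {x77, x78, x79} × {ε}, {x77, x78} × {δ, ε}, {x77, x78, x79} × {δ, ε}}; |τ_{X×Y}| = 25.

Enumerate products U × V with U ∈ τ_X, V ∈ τ_Y (deduplicated):
  ∅ × ∅ = {} (∅)
  {x77} × {δ} = {(x77,δ)}
  {x77} × {ε} = {(x77,ε)}
  {x78} × {δ} = {(x78,δ)}
  {x78} × {ε} = {(x78,ε)}
  {x77} × {δ, ε} = {(x77,δ), (x77,ε)}
  {x77, x78} × {δ} = {(x77,δ), (x78,δ)}
  {x77, x78} × {ε} = {(x77,ε), (x78,ε)}
  {x78} × {δ, ε} = {(x78,δ), (x78,ε)}
  {x77, x78, x79} × {δ} = {(x77,δ), (x78,δ), (x79,δ)}
  {x77, x78, x79} × {ε} = {(x77,ε), (x78,ε), (x79,ε)}
  {x77, x78} × {δ, ε} = {(x77,δ), (x77,ε), (x78,δ), (x78,ε)}
  {x77, x78, x79} × {δ, ε} = {(x77,δ), (x77,ε), (x78,δ), (x78,ε), (x79,δ), (x79,ε)}
These 13 distinct sets form the basis B.
Close under arbitrary unions to get τ_{X×Y}; counting gives |τ_{X×Y}| = 25.


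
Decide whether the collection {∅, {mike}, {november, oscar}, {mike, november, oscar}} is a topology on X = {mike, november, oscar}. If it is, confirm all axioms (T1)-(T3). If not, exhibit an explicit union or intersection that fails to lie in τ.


τ IS a topology on X.

Axiom (T1): ∅ ∈ τ? Yes; X ∈ τ? Yes.
Axiom (T2/T3): check pairwise unions and intersections of members of τ.
All pairwise intersections and unions checked — each lies in τ. Therefore τ satisfies (T1), (T2), (T3): it IS a topology on X.


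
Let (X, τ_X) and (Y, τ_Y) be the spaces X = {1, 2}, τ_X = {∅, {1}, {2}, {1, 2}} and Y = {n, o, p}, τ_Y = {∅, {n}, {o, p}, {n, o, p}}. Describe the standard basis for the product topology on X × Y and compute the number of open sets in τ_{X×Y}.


Basis B = {∅ × ∅, {1} × {n}, {2} × {n}, {1, 2} × {n}, {1} × {o, p}, {2} × {o, p}, {1} × {n, o, p}, {2} × {n, o, p}, {1, 2} × {o, p}, {1, 2} × {n, o, p}}; |τ_{X×Y}| = 16.

Enumerate products U × V with U ∈ τ_X, V ∈ τ_Y (deduplicated):
  ∅ × ∅ = {} (∅)
  {1} × {n} = {(1,n)}
  {2} × {n} = {(2,n)}
  {1, 2} × {n} = {(1,n), (2,n)}
  {1} × {o, p} = {(1,o), (1,p)}
  {2} × {o, p} = {(2,o), (2,p)}
  {1} × {n, o, p} = {(1,n), (1,o), (1,p)}
  {2} × {n, o, p} = {(2,n), (2,o), (2,p)}
  {1, 2} × {o, p} = {(1,o), (1,p), (2,o), (2,p)}
  {1, 2} × {n, o, p} = {(1,n), (1,o), (1,p), (2,n), (2,o), (2,p)}
These 10 distinct sets form the basis B.
Close under arbitrary unions to get τ_{X×Y}; counting gives |τ_{X×Y}| = 16.


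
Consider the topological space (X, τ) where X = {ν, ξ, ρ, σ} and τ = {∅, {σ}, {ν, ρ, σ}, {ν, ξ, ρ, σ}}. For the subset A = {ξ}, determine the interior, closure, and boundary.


int(A) = ∅, cl(A) = {ξ}, ∂A = {ξ}.

Closed sets in (X, τ) are complements of opens:
  closed(X, τ) = {∅, {ξ}, {ν, ξ, ρ}, {ν, ξ, ρ, σ}}.
int(A) = ⋃ {U ∈ τ : U ⊆ A}. Opens contained in A: ∅.
Taking the union of these: int(A) = ∅.
cl(A) = ⋂ {C closed : A ⊆ C}. Closed sets containing A: {ξ}, {ν, ξ, ρ}, {ν, ξ, ρ, σ}.
Intersecting these: cl(A) = {ξ}.
∂A = cl(A) ∖ int(A) = {ξ} ∖ ∅ = {ξ}.


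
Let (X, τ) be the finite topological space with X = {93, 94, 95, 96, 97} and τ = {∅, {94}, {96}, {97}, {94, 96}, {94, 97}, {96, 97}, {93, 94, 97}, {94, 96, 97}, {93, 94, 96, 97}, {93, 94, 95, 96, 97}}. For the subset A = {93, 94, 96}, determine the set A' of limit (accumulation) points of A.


A' = {93, 95}

For each x ∈ X, list the open sets U ∈ τ with x ∈ U, then check whether U ∩ (A ∖ {x}) ≠ ∅ for every such U.
  x = 93: opens ∋ x are {93, 94, 97}, {93, 94, 96, 97}, {93, 94, 95, 96, 97}; each meets A ∖ {93}, so x IS a limit point.
  x = 94: open {94} ∋ x has {94} ∩ (A ∖ {94}) = ∅, so x is NOT a limit point.
  x = 95: opens ∋ x are {93, 94, 95, 96, 97}; each meets A ∖ {95}, so x IS a limit point.
  x = 96: open {96} ∋ x has {96} ∩ (A ∖ {96}) = ∅, so x is NOT a limit point.
  x = 97: open {97} ∋ x has {97} ∩ (A ∖ {97}) = ∅, so x is NOT a limit point.
Collecting: A' = {93, 95}.


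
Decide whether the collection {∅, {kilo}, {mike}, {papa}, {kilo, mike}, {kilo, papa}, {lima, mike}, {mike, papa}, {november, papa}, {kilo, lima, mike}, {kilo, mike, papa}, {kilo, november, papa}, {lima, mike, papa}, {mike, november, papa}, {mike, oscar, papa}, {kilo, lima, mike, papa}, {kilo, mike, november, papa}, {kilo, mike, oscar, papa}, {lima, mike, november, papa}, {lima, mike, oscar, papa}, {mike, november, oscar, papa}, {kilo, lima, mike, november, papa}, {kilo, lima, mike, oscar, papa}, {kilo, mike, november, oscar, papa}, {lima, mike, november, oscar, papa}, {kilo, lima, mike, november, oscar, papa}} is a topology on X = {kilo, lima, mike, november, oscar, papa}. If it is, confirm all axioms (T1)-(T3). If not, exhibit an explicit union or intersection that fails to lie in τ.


τ IS a topology on X.

Axiom (T1): ∅ ∈ τ? Yes; X ∈ τ? Yes.
Axiom (T2/T3): check pairwise unions and intersections of members of τ.
All pairwise intersections and unions checked — each lies in τ. Therefore τ satisfies (T1), (T2), (T3): it IS a topology on X.


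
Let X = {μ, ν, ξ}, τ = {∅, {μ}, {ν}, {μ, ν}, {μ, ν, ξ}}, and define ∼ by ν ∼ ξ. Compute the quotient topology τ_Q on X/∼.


X/∼ = {[μ], [ν=ξ]}; |τ_Q| = 3.

Equivalence classes: [μ], [ν=ξ].
Quotient map π: X → X/∼ sends μ ↦ [μ], ν ↦ [ν=ξ], ξ ↦ [ν=ξ].
For each subset V ⊆ X/∼, compute π^{-1}(V) ⊆ X and check whether π^{-1}(V) ∈ τ. V is open in τ_Q iff π^{-1}(V) ∈ τ.
  V = {}: π^{-1}(V) = ∅ ∈ τ ✓.
  V = {[μ]}: π^{-1}(V) = {μ} ∈ τ ✓.
  V = {[ν=ξ]}: π^{-1}(V) = {ν, ξ} ∉ τ ✗.
  V = {[μ], [ν=ξ]}: π^{-1}(V) = {μ, ν, ξ} ∈ τ ✓.
Open sets in the quotient: τ_Q = {{}, {[μ]}, {[μ], [ν=ξ]}} (3 elements).


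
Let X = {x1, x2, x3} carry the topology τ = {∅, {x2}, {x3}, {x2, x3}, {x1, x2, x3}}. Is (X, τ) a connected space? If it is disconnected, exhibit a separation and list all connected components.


(X, τ) is connected.

Find clopen sets (U ∈ τ with X ∖ U ∈ τ):
  U = ∅, X ∖ U = {x1, x2, x3} — both open, so U is clopen.
  U = {x1, x2, x3}, X ∖ U = ∅ — both open, so U is clopen.
Only trivial clopens (∅ and X) exist, so (X, τ) is connected.
Compute connected components by grouping points that agree on all clopens:
  component: {x1, x2, x3}


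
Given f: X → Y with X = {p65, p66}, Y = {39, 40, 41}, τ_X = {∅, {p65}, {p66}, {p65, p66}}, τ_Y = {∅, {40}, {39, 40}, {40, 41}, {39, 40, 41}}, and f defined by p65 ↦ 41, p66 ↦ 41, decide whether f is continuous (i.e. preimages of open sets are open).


f IS continuous.

Compute f^{-1}(U) for each U ∈ τ_Y:
  U = ∅: f^{-1}(U) = ∅ ∈ τ_X ✓.
  U = {40}: f^{-1}(U) = ∅ ∈ τ_X ✓.
  U = {39, 40}: f^{-1}(U) = ∅ ∈ τ_X ✓.
  U = {40, 41}: f^{-1}(U) = {p65, p66} ∈ τ_X ✓.
  U = {39, 40, 41}: f^{-1}(U) = {p65, p66} ∈ τ_X ✓.
Every preimage lies in τ_X, so f IS continuous.


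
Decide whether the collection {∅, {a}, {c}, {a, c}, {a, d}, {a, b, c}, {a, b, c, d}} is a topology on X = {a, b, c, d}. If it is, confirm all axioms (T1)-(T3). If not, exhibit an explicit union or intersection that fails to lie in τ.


τ is NOT a topology on X.

Axiom (T1): ∅ ∈ τ? Yes; X ∈ τ? Yes.
Axiom (T2/T3): check pairwise unions and intersections of members of τ.
Counterexample for (T2): {c} ∪ {a, d} = {a, c, d} ∉ τ. Therefore τ is NOT a topology.


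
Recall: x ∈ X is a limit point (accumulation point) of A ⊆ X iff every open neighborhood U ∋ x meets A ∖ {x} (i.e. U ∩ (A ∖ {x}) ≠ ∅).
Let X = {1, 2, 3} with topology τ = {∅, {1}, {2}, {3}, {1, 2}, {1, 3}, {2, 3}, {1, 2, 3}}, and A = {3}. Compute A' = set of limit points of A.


A' = ∅

For each x ∈ X, list the open sets U ∈ τ with x ∈ U, then check whether U ∩ (A ∖ {x}) ≠ ∅ for every such U.
  x = 1: open {1} ∋ x has {1} ∩ (A ∖ {1}) = ∅, so x is NOT a limit point.
  x = 2: open {2} ∋ x has {2} ∩ (A ∖ {2}) = ∅, so x is NOT a limit point.
  x = 3: open {3} ∋ x has {3} ∩ (A ∖ {3}) = ∅, so x is NOT a limit point.
Collecting: A' = ∅.


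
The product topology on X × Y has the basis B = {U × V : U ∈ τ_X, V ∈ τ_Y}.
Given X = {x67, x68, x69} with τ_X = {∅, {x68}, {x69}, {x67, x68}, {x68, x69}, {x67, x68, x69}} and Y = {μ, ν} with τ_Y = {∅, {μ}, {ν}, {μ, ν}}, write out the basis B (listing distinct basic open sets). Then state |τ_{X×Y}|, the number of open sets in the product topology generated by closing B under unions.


Basis B = {∅ × ∅, {x68} × {μ}, {x68} × {ν}, {x69} × {μ}, {x69} × {ν}, {x67, x68} × {μ}, {x67, x68} × {ν}, {x68} × {μ, ν}, {x68, x69} × {μ}, {x68, x69} × {ν}, {x69} × {μ, ν}, {x67, x68, x69} × {μ}, {x67, x68, x69} × {ν}, {x67, x68} × {μ, ν}, {x68, x69} × {μ, ν}, {x67, x68, x69} × {μ, ν}}; |τ_{X×Y}| = 36.

Enumerate products U × V with U ∈ τ_X, V ∈ τ_Y (deduplicated):
  ∅ × ∅ = {} (∅)
  {x68} × {μ} = {(x68,μ)}
  {x68} × {ν} = {(x68,ν)}
  {x69} × {μ} = {(x69,μ)}
  {x69} × {ν} = {(x69,ν)}
  {x67, x68} × {μ} = {(x67,μ), (x68,μ)}
  {x67, x68} × {ν} = {(x67,ν), (x68,ν)}
  {x68} × {μ, ν} = {(x68,μ), (x68,ν)}
  {x68, x69} × {μ} = {(x68,μ), (x69,μ)}
  {x68, x69} × {ν} = {(x68,ν), (x69,ν)}
  {x69} × {μ, ν} = {(x69,μ), (x69,ν)}
  {x67, x68, x69} × {μ} = {(x67,μ), (x68,μ), (x69,μ)}
  {x67, x68, x69} × {ν} = {(x67,ν), (x68,ν), (x69,ν)}
  {x67, x68} × {μ, ν} = {(x67,μ), (x67,ν), (x68,μ), (x68,ν)}
  {x68, x69} × {μ, ν} = {(x68,μ), (x68,ν), (x69,μ), (x69,ν)}
  {x67, x68, x69} × {μ, ν} = {(x67,μ), (x67,ν), (x68,μ), (x68,ν), (x69,μ), (x69,ν)}
These 16 distinct sets form the basis B.
Close under arbitrary unions to get τ_{X×Y}; counting gives |τ_{X×Y}| = 36.


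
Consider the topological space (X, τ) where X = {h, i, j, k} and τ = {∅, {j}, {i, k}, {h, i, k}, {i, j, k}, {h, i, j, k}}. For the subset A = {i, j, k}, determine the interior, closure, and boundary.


int(A) = {i, j, k}, cl(A) = {h, i, j, k}, ∂A = {h}.

Closed sets in (X, τ) are complements of opens:
  closed(X, τ) = {∅, {h}, {j}, {h, j}, {h, i, k}, {h, i, j, k}}.
int(A) = ⋃ {U ∈ τ : U ⊆ A}. Opens contained in A: ∅, {j}, {i, k}, {i, j, k}.
Taking the union of these: int(A) = {i, j, k}.
cl(A) = ⋂ {C closed : A ⊆ C}. Closed sets containing A: {h, i, j, k}.
Intersecting these: cl(A) = {h, i, j, k}.
∂A = cl(A) ∖ int(A) = {h, i, j, k} ∖ {i, j, k} = {h}.


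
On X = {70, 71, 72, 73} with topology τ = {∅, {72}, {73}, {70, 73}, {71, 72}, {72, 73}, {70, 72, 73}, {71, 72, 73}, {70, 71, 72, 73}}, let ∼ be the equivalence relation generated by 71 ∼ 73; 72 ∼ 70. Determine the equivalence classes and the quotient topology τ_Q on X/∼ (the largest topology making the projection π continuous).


X/∼ = {[70=72], [71=73]}; |τ_Q| = 2.

Equivalence classes: [70=72], [71=73].
Quotient map π: X → X/∼ sends 70 ↦ [70=72], 71 ↦ [71=73], 72 ↦ [70=72], 73 ↦ [71=73].
For each subset V ⊆ X/∼, compute π^{-1}(V) ⊆ X and check whether π^{-1}(V) ∈ τ. V is open in τ_Q iff π^{-1}(V) ∈ τ.
  V = {}: π^{-1}(V) = ∅ ∈ τ ✓.
  V = {[70=72]}: π^{-1}(V) = {70, 72} ∉ τ ✗.
  V = {[71=73]}: π^{-1}(V) = {71, 73} ∉ τ ✗.
  V = {[70=72], [71=73]}: π^{-1}(V) = {70, 71, 72, 73} ∈ τ ✓.
Open sets in the quotient: τ_Q = {{}, {[70=72], [71=73]}} (2 elements).


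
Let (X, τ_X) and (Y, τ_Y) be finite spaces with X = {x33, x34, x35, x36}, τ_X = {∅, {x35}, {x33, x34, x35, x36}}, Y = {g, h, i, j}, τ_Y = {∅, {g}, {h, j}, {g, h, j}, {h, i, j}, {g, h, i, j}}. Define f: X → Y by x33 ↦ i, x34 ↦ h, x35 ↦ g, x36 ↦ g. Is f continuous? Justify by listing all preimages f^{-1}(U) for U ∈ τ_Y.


f is NOT continuous.

Compute f^{-1}(U) for each U ∈ τ_Y:
  U = ∅: f^{-1}(U) = ∅ ∈ τ_X ✓.
  U = {g}: f^{-1}(U) = {x35, x36} ∉ τ_X ✗.
  U = {h, j}: f^{-1}(U) = {x34} ∉ τ_X ✗.
  U = {g, h, j}: f^{-1}(U) = {x34, x35, x36} ∉ τ_X ✗.
  U = {h, i, j}: f^{-1}(U) = {x33, x34} ∉ τ_X ✗.
  U = {g, h, i, j}: f^{-1}(U) = {x33, x34, x35, x36} ∈ τ_X ✓.
Found U = {g} with f^{-1}(U) = {x35, x36} not in τ_X. Therefore f is NOT continuous.


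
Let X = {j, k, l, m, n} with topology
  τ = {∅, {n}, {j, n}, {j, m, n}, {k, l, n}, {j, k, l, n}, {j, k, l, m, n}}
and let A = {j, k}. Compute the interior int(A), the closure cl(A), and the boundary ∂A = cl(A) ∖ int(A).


int(A) = ∅, cl(A) = {j, k, l, m}, ∂A = {j, k, l, m}.

Closed sets in (X, τ) are complements of opens:
  closed(X, τ) = {∅, {m}, {j, m}, {k, l}, {k, l, m}, {j, k, l, m}, {j, k, l, m, n}}.
int(A) = ⋃ {U ∈ τ : U ⊆ A}. Opens contained in A: ∅.
Taking the union of these: int(A) = ∅.
cl(A) = ⋂ {C closed : A ⊆ C}. Closed sets containing A: {j, k, l, m}, {j, k, l, m, n}.
Intersecting these: cl(A) = {j, k, l, m}.
∂A = cl(A) ∖ int(A) = {j, k, l, m} ∖ ∅ = {j, k, l, m}.


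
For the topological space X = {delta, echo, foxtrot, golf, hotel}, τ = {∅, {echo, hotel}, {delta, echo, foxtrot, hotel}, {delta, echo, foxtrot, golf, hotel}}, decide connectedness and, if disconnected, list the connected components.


(X, τ) is connected.

Find clopen sets (U ∈ τ with X ∖ U ∈ τ):
  U = ∅, X ∖ U = {delta, echo, foxtrot, golf, hotel} — both open, so U is clopen.
  U = {delta, echo, foxtrot, golf, hotel}, X ∖ U = ∅ — both open, so U is clopen.
Only trivial clopens (∅ and X) exist, so (X, τ) is connected.
Compute connected components by grouping points that agree on all clopens:
  component: {delta, echo, foxtrot, golf, hotel}


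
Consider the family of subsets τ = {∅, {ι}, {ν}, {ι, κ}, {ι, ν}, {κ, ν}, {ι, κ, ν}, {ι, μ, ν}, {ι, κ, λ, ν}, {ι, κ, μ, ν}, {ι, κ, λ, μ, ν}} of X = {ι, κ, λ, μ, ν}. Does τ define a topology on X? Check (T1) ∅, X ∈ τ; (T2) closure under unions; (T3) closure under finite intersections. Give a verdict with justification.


τ is NOT a topology on X.

Axiom (T1): ∅ ∈ τ? Yes; X ∈ τ? Yes.
Axiom (T2/T3): check pairwise unions and intersections of members of τ.
Counterexample for (T3): {ι, κ} ∩ {κ, ν} = {κ} ∉ τ. Therefore τ is NOT a topology.


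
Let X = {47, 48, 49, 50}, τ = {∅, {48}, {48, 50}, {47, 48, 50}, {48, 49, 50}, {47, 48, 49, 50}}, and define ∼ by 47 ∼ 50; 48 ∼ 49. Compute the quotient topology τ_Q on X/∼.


X/∼ = {[47=50], [48=49]}; |τ_Q| = 2.

Equivalence classes: [47=50], [48=49].
Quotient map π: X → X/∼ sends 47 ↦ [47=50], 48 ↦ [48=49], 49 ↦ [48=49], 50 ↦ [47=50].
For each subset V ⊆ X/∼, compute π^{-1}(V) ⊆ X and check whether π^{-1}(V) ∈ τ. V is open in τ_Q iff π^{-1}(V) ∈ τ.
  V = {}: π^{-1}(V) = ∅ ∈ τ ✓.
  V = {[47=50]}: π^{-1}(V) = {47, 50} ∉ τ ✗.
  V = {[48=49]}: π^{-1}(V) = {48, 49} ∉ τ ✗.
  V = {[47=50], [48=49]}: π^{-1}(V) = {47, 48, 49, 50} ∈ τ ✓.
Open sets in the quotient: τ_Q = {{}, {[47=50], [48=49]}} (2 elements).


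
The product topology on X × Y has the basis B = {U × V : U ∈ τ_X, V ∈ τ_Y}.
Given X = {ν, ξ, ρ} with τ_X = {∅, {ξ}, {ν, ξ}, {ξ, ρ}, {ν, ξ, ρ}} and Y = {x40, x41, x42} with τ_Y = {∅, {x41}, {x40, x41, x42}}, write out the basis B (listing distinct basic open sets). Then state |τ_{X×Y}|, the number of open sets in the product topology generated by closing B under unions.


Basis B = {∅ × ∅, {ξ} × {x41}, {ν, ξ} × {x41}, {ξ, ρ} × {x41}, {ν, ξ, ρ} × {x41}, {ξ} × {x40, x41, x42}, {ν, ξ} × {x40, x41, x42}, {ξ, ρ} × {x40, x41, x42}, {ν, ξ, ρ} × {x40, x41, x42}}; |τ_{X×Y}| = 14.

Enumerate products U × V with U ∈ τ_X, V ∈ τ_Y (deduplicated):
  ∅ × ∅ = {} (∅)
  {ξ} × {x41} = {(ξ,x41)}
  {ν, ξ} × {x41} = {(ν,x41), (ξ,x41)}
  {ξ, ρ} × {x41} = {(ξ,x41), (ρ,x41)}
  {ν, ξ, ρ} × {x41} = {(ν,x41), (ξ,x41), (ρ,x41)}
  {ξ} × {x40, x41, x42} = {(ξ,x40), (ξ,x41), (ξ,x42)}
  {ν, ξ} × {x40, x41, x42} = {(ν,x40), (ν,x41), (ν,x42), (ξ,x40), (ξ,x41), (ξ,x42)}
  {ξ, ρ} × {x40, x41, x42} = {(ξ,x40), (ξ,x41), (ξ,x42), (ρ,x40), (ρ,x41), (ρ,x42)}
  {ν, ξ, ρ} × {x40, x41, x42} = {(ν,x40), (ν,x41), (ν,x42), (ξ,x40), (ξ,x41), (ξ,x42), (ρ,x40), (ρ,x41), (ρ,x42)}
These 9 distinct sets form the basis B.
Close under arbitrary unions to get τ_{X×Y}; counting gives |τ_{X×Y}| = 14.


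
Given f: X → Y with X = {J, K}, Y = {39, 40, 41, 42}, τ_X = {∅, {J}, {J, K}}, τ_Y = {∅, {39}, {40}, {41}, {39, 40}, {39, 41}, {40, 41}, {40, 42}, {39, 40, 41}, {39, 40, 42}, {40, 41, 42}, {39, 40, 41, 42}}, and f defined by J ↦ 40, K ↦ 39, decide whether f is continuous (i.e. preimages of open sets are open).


f is NOT continuous.

Compute f^{-1}(U) for each U ∈ τ_Y:
  U = ∅: f^{-1}(U) = ∅ ∈ τ_X ✓.
  U = {39}: f^{-1}(U) = {K} ∉ τ_X ✗.
  U = {40}: f^{-1}(U) = {J} ∈ τ_X ✓.
  U = {41}: f^{-1}(U) = ∅ ∈ τ_X ✓.
  U = {39, 40}: f^{-1}(U) = {J, K} ∈ τ_X ✓.
  U = {39, 41}: f^{-1}(U) = {K} ∉ τ_X ✗.
  U = {40, 41}: f^{-1}(U) = {J} ∈ τ_X ✓.
  U = {40, 42}: f^{-1}(U) = {J} ∈ τ_X ✓.
  U = {39, 40, 41}: f^{-1}(U) = {J, K} ∈ τ_X ✓.
  U = {39, 40, 42}: f^{-1}(U) = {J, K} ∈ τ_X ✓.
  U = {40, 41, 42}: f^{-1}(U) = {J} ∈ τ_X ✓.
  U = {39, 40, 41, 42}: f^{-1}(U) = {J, K} ∈ τ_X ✓.
Found U = {39} with f^{-1}(U) = {K} not in τ_X. Therefore f is NOT continuous.


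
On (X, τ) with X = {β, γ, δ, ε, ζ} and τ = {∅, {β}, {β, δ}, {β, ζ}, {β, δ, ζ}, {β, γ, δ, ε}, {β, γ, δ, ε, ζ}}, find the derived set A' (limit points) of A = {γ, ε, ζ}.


A' = {γ, ε}

For each x ∈ X, list the open sets U ∈ τ with x ∈ U, then check whether U ∩ (A ∖ {x}) ≠ ∅ for every such U.
  x = β: open {β} ∋ x has {β} ∩ (A ∖ {β}) = ∅, so x is NOT a limit point.
  x = γ: opens ∋ x are {β, γ, δ, ε}, {β, γ, δ, ε, ζ}; each meets A ∖ {γ}, so x IS a limit point.
  x = δ: open {β, δ} ∋ x has {β, δ} ∩ (A ∖ {δ}) = ∅, so x is NOT a limit point.
  x = ε: opens ∋ x are {β, γ, δ, ε}, {β, γ, δ, ε, ζ}; each meets A ∖ {ε}, so x IS a limit point.
  x = ζ: open {β, ζ} ∋ x has {β, ζ} ∩ (A ∖ {ζ}) = ∅, so x is NOT a limit point.
Collecting: A' = {γ, ε}.


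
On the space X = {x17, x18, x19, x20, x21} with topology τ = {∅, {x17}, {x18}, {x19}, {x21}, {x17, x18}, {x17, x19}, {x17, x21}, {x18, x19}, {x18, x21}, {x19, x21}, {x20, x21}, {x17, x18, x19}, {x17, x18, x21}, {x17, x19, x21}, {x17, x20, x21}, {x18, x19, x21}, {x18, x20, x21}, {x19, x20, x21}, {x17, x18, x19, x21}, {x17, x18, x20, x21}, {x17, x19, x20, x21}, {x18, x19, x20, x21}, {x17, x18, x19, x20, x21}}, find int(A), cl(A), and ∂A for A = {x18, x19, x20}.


int(A) = {x18, x19}, cl(A) = {x18, x19, x20}, ∂A = {x20}.

Closed sets in (X, τ) are complements of opens:
  closed(X, τ) = {∅, {x17}, {x18}, {x19}, {x20}, {x17, x18}, {x17, x19}, {x17, x20}, {x18, x19}, {x18, x20}, {x19, x20}, {x20, x21}, {x17, x18, x19}, {x17, x18, x20}, {x17, x19, x20}, {x17, x20, x21}, {x18, x19, x20}, {x18, x20, x21}, {x19, x20, x21}, {x17, x18, x19, x20}, {x17, x18, x20, x21}, {x17, x19, x20, x21}, {x18, x19, x20, x21}, {x17, x18, x19, x20, x21}}.
int(A) = ⋃ {U ∈ τ : U ⊆ A}. Opens contained in A: ∅, {x18}, {x19}, {x18, x19}.
Taking the union of these: int(A) = {x18, x19}.
cl(A) = ⋂ {C closed : A ⊆ C}. Closed sets containing A: {x18, x19, x20}, {x17, x18, x19, x20}, {x18, x19, x20, x21}, {x17, x18, x19, x20, x21}.
Intersecting these: cl(A) = {x18, x19, x20}.
∂A = cl(A) ∖ int(A) = {x18, x19, x20} ∖ {x18, x19} = {x20}.


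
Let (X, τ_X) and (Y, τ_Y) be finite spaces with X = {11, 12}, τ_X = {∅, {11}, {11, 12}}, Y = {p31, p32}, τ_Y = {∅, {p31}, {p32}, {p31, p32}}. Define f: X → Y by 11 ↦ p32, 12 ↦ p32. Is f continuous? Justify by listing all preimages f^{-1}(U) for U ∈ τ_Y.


f IS continuous.

Compute f^{-1}(U) for each U ∈ τ_Y:
  U = ∅: f^{-1}(U) = ∅ ∈ τ_X ✓.
  U = {p31}: f^{-1}(U) = ∅ ∈ τ_X ✓.
  U = {p32}: f^{-1}(U) = {11, 12} ∈ τ_X ✓.
  U = {p31, p32}: f^{-1}(U) = {11, 12} ∈ τ_X ✓.
Every preimage lies in τ_X, so f IS continuous.


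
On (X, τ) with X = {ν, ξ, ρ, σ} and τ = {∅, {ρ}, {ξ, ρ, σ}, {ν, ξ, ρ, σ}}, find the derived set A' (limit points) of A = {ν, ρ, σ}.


A' = {ν, ξ, σ}

For each x ∈ X, list the open sets U ∈ τ with x ∈ U, then check whether U ∩ (A ∖ {x}) ≠ ∅ for every such U.
  x = ν: opens ∋ x are {ν, ξ, ρ, σ}; each meets A ∖ {ν}, so x IS a limit point.
  x = ξ: opens ∋ x are {ξ, ρ, σ}, {ν, ξ, ρ, σ}; each meets A ∖ {ξ}, so x IS a limit point.
  x = ρ: open {ρ} ∋ x has {ρ} ∩ (A ∖ {ρ}) = ∅, so x is NOT a limit point.
  x = σ: opens ∋ x are {ξ, ρ, σ}, {ν, ξ, ρ, σ}; each meets A ∖ {σ}, so x IS a limit point.
Collecting: A' = {ν, ξ, σ}.


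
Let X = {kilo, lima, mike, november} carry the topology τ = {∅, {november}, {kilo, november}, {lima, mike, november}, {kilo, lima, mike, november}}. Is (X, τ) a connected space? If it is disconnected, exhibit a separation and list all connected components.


(X, τ) is connected.

Find clopen sets (U ∈ τ with X ∖ U ∈ τ):
  U = ∅, X ∖ U = {kilo, lima, mike, november} — both open, so U is clopen.
  U = {kilo, lima, mike, november}, X ∖ U = ∅ — both open, so U is clopen.
Only trivial clopens (∅ and X) exist, so (X, τ) is connected.
Compute connected components by grouping points that agree on all clopens:
  component: {kilo, lima, mike, november}


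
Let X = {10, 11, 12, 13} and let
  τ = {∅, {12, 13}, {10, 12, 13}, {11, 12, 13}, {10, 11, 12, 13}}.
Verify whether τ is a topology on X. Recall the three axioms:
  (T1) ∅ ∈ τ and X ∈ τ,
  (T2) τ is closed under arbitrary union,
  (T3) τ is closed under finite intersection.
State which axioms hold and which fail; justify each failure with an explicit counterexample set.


τ IS a topology on X.

Axiom (T1): ∅ ∈ τ? Yes; X ∈ τ? Yes.
Axiom (T2/T3): check pairwise unions and intersections of members of τ.
All pairwise intersections and unions checked — each lies in τ. Therefore τ satisfies (T1), (T2), (T3): it IS a topology on X.


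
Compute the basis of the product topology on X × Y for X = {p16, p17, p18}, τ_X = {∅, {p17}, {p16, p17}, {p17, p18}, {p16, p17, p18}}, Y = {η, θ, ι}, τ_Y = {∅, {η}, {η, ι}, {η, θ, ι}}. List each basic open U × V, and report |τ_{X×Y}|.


Basis B = {∅ × ∅, {p17} × {η}, {p16, p17} × {η}, {p17} × {η, ι}, {p17, p18} × {η}, {p16, p17, p18} × {η}, {p17} × {η, θ, ι}, {p16, p17} × {η, ι}, {p17, p18} × {η, ι}, {p16, p17} × {η, θ, ι}, {p16, p17, p18} × {η, ι}, {p17, p18} × {η, θ, ι}, {p16, p17, p18} × {η, θ, ι}}; |τ_{X×Y}| = 30.

Enumerate products U × V with U ∈ τ_X, V ∈ τ_Y (deduplicated):
  ∅ × ∅ = {} (∅)
  {p17} × {η} = {(p17,η)}
  {p16, p17} × {η} = {(p16,η), (p17,η)}
  {p17} × {η, ι} = {(p17,η), (p17,ι)}
  {p17, p18} × {η} = {(p17,η), (p18,η)}
  {p16, p17, p18} × {η} = {(p16,η), (p17,η), (p18,η)}
  {p17} × {η, θ, ι} = {(p17,η), (p17,θ), (p17,ι)}
  {p16, p17} × {η, ι} = {(p16,η), (p16,ι), (p17,η), (p17,ι)}
  {p17, p18} × {η, ι} = {(p17,η), (p17,ι), (p18,η), (p18,ι)}
  {p16, p17} × {η, θ, ι} = {(p16,η), (p16,θ), (p16,ι), (p17,η), (p17,θ), (p17,ι)}
  {p16, p17, p18} × {η, ι} = {(p16,η), (p16,ι), (p17,η), (p17,ι), (p18,η), (p18,ι)}
  {p17, p18} × {η, θ, ι} = {(p17,η), (p17,θ), (p17,ι), (p18,η), (p18,θ), (p18,ι)}
  {p16, p17, p18} × {η, θ, ι} = {(p16,η), (p16,θ), (p16,ι), (p17,η), (p17,θ), (p17,ι), (p18,η), (p18,θ), (p18,ι)}
These 13 distinct sets form the basis B.
Close under arbitrary unions to get τ_{X×Y}; counting gives |τ_{X×Y}| = 30.


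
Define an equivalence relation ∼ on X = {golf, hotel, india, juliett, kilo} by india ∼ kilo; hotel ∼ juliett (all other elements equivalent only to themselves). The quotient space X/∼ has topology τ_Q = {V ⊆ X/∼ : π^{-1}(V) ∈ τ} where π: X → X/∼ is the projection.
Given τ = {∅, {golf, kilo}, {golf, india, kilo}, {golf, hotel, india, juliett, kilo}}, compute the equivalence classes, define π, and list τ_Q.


X/∼ = {[golf], [hotel=juliett], [india=kilo]}; |τ_Q| = 3.

Equivalence classes: [golf], [hotel=juliett], [india=kilo].
Quotient map π: X → X/∼ sends golf ↦ [golf], hotel ↦ [hotel=juliett], india ↦ [india=kilo], juliett ↦ [hotel=juliett], kilo ↦ [india=kilo].
For each subset V ⊆ X/∼, compute π^{-1}(V) ⊆ X and check whether π^{-1}(V) ∈ τ. V is open in τ_Q iff π^{-1}(V) ∈ τ.
  V = {}: π^{-1}(V) = ∅ ∈ τ ✓.
  V = {[golf]}: π^{-1}(V) = {golf} ∉ τ ✗.
  V = {[hotel=juliett]}: π^{-1}(V) = {hotel, juliett} ∉ τ ✗.
  V = {[golf], [hotel=juliett]}: π^{-1}(V) = {golf, hotel, juliett} ∉ τ ✗.
  V = {[india=kilo]}: π^{-1}(V) = {india, kilo} ∉ τ ✗.
  V = {[golf], [india=kilo]}: π^{-1}(V) = {golf, india, kilo} ∈ τ ✓.
  V = {[hotel=juliett], [india=kilo]}: π^{-1}(V) = {hotel, india, juliett, kilo} ∉ τ ✗.
  V = {[golf], [hotel=juliett], [india=kilo]}: π^{-1}(V) = {golf, hotel, india, juliett, kilo} ∈ τ ✓.
Open sets in the quotient: τ_Q = {{}, {[golf], [india=kilo]}, {[golf], [hotel=juliett], [india=kilo]}} (3 elements).


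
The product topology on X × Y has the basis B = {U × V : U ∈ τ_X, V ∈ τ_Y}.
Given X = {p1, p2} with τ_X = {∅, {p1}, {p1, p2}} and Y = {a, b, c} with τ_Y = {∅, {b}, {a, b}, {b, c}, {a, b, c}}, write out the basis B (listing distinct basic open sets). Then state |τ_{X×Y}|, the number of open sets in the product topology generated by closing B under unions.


Basis B = {∅ × ∅, {p1} × {b}, {p1} × {a, b}, {p1} × {b, c}, {p1, p2} × {b}, {p1} × {a, b, c}, {p1, p2} × {a, b}, {p1, p2} × {b, c}, {p1, p2} × {a, b, c}}; |τ_{X×Y}| = 14.

Enumerate products U × V with U ∈ τ_X, V ∈ τ_Y (deduplicated):
  ∅ × ∅ = {} (∅)
  {p1} × {b} = {(p1,b)}
  {p1} × {a, b} = {(p1,a), (p1,b)}
  {p1} × {b, c} = {(p1,b), (p1,c)}
  {p1, p2} × {b} = {(p1,b), (p2,b)}
  {p1} × {a, b, c} = {(p1,a), (p1,b), (p1,c)}
  {p1, p2} × {a, b} = {(p1,a), (p1,b), (p2,a), (p2,b)}
  {p1, p2} × {b, c} = {(p1,b), (p1,c), (p2,b), (p2,c)}
  {p1, p2} × {a, b, c} = {(p1,a), (p1,b), (p1,c), (p2,a), (p2,b), (p2,c)}
These 9 distinct sets form the basis B.
Close under arbitrary unions to get τ_{X×Y}; counting gives |τ_{X×Y}| = 14.


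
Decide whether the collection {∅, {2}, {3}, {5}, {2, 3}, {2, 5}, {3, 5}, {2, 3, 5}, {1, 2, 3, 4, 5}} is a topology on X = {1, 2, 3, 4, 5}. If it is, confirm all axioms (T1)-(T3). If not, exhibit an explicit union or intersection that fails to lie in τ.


τ IS a topology on X.

Axiom (T1): ∅ ∈ τ? Yes; X ∈ τ? Yes.
Axiom (T2/T3): check pairwise unions and intersections of members of τ.
All pairwise intersections and unions checked — each lies in τ. Therefore τ satisfies (T1), (T2), (T3): it IS a topology on X.


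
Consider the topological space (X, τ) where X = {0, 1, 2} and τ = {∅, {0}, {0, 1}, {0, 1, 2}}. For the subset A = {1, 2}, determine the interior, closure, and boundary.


int(A) = ∅, cl(A) = {1, 2}, ∂A = {1, 2}.

Closed sets in (X, τ) are complements of opens:
  closed(X, τ) = {∅, {2}, {1, 2}, {0, 1, 2}}.
int(A) = ⋃ {U ∈ τ : U ⊆ A}. Opens contained in A: ∅.
Taking the union of these: int(A) = ∅.
cl(A) = ⋂ {C closed : A ⊆ C}. Closed sets containing A: {1, 2}, {0, 1, 2}.
Intersecting these: cl(A) = {1, 2}.
∂A = cl(A) ∖ int(A) = {1, 2} ∖ ∅ = {1, 2}.


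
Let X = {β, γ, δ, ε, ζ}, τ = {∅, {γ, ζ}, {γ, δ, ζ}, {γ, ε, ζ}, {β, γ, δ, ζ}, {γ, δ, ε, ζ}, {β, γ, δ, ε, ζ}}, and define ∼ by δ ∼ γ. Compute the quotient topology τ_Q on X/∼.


X/∼ = {[β], [γ=δ], [ε], [ζ]}; |τ_Q| = 5.

Equivalence classes: [β], [γ=δ], [ε], [ζ].
Quotient map π: X → X/∼ sends β ↦ [β], γ ↦ [γ=δ], δ ↦ [γ=δ], ε ↦ [ε], ζ ↦ [ζ].
For each subset V ⊆ X/∼, compute π^{-1}(V) ⊆ X and check whether π^{-1}(V) ∈ τ. V is open in τ_Q iff π^{-1}(V) ∈ τ.
  V = {}: π^{-1}(V) = ∅ ∈ τ ✓.
  V = {[β]}: π^{-1}(V) = {β} ∉ τ ✗.
  V = {[γ=δ]}: π^{-1}(V) = {γ, δ} ∉ τ ✗.
  V = {[β], [γ=δ]}: π^{-1}(V) = {β, γ, δ} ∉ τ ✗.
  V = {[ε]}: π^{-1}(V) = {ε} ∉ τ ✗.
  V = {[β], [ε]}: π^{-1}(V) = {β, ε} ∉ τ ✗.
  V = {[γ=δ], [ε]}: π^{-1}(V) = {γ, δ, ε} ∉ τ ✗.
  V = {[β], [γ=δ], [ε]}: π^{-1}(V) = {β, γ, δ, ε} ∉ τ ✗.
  V = {[ζ]}: π^{-1}(V) = {ζ} ∉ τ ✗.
  V = {[β], [ζ]}: π^{-1}(V) = {β, ζ} ∉ τ ✗.
  V = {[γ=δ], [ζ]}: π^{-1}(V) = {γ, δ, ζ} ∈ τ ✓.
  V = {[β], [γ=δ], [ζ]}: π^{-1}(V) = {β, γ, δ, ζ} ∈ τ ✓.
  V = {[ε], [ζ]}: π^{-1}(V) = {ε, ζ} ∉ τ ✗.
  V = {[β], [ε], [ζ]}: π^{-1}(V) = {β, ε, ζ} ∉ τ ✗.
  V = {[γ=δ], [ε], [ζ]}: π^{-1}(V) = {γ, δ, ε, ζ} ∈ τ ✓.
  V = {[β], [γ=δ], [ε], [ζ]}: π^{-1}(V) = {β, γ, δ, ε, ζ} ∈ τ ✓.
Open sets in the quotient: τ_Q = {{}, {[γ=δ], [ζ]}, {[β], [γ=δ], [ζ]}, {[γ=δ], [ε], [ζ]}, {[β], [γ=δ], [ε], [ζ]}} (5 elements).


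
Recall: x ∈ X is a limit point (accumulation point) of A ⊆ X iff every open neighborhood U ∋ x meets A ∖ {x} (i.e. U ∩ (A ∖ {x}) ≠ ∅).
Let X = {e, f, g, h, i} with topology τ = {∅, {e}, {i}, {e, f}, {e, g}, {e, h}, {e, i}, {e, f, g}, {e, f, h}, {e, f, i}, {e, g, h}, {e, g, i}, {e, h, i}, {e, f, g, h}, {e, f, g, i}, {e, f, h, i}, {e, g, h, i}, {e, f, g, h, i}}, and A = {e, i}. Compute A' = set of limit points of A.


A' = {f, g, h}

For each x ∈ X, list the open sets U ∈ τ with x ∈ U, then check whether U ∩ (A ∖ {x}) ≠ ∅ for every such U.
  x = e: open {e} ∋ x has {e} ∩ (A ∖ {e}) = ∅, so x is NOT a limit point.
  x = f: opens ∋ x are {e, f}, {e, f, g}, {e, f, h}, {e, f, i}, {e, f, g, h}, {e, f, g, i}, {e, f, h, i}, {e, f, g, h, i}; each meets A ∖ {f}, so x IS a limit point.
  x = g: opens ∋ x are {e, g}, {e, f, g}, {e, g, h}, {e, g, i}, {e, f, g, h}, {e, f, g, i}, {e, g, h, i}, {e, f, g, h, i}; each meets A ∖ {g}, so x IS a limit point.
  x = h: opens ∋ x are {e, h}, {e, f, h}, {e, g, h}, {e, h, i}, {e, f, g, h}, {e, f, h, i}, {e, g, h, i}, {e, f, g, h, i}; each meets A ∖ {h}, so x IS a limit point.
  x = i: open {i} ∋ x has {i} ∩ (A ∖ {i}) = ∅, so x is NOT a limit point.
Collecting: A' = {f, g, h}.


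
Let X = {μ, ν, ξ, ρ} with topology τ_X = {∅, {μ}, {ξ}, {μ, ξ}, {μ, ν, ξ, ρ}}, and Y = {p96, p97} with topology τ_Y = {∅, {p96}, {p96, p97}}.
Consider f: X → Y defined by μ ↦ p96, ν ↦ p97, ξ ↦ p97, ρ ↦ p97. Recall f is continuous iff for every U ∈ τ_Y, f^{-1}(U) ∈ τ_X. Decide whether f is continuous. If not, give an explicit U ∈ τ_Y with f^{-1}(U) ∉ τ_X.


f IS continuous.

Compute f^{-1}(U) for each U ∈ τ_Y:
  U = ∅: f^{-1}(U) = ∅ ∈ τ_X ✓.
  U = {p96}: f^{-1}(U) = {μ} ∈ τ_X ✓.
  U = {p96, p97}: f^{-1}(U) = {μ, ν, ξ, ρ} ∈ τ_X ✓.
Every preimage lies in τ_X, so f IS continuous.


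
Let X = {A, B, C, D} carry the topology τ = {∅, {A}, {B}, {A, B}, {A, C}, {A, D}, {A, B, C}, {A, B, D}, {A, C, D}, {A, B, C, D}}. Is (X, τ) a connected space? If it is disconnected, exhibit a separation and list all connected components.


(X, τ) is disconnected; components = [{B}, {A, C, D}].

Find clopen sets (U ∈ τ with X ∖ U ∈ τ):
  U = ∅, X ∖ U = {A, B, C, D} — both open, so U is clopen.
  U = {B}, X ∖ U = {A, C, D} — both open, so U is clopen.
  U = {A, C, D}, X ∖ U = {B} — both open, so U is clopen.
  U = {A, B, C, D}, X ∖ U = ∅ — both open, so U is clopen.
Nontrivial clopen(s) exist: e.g. {B}. So (X, τ) is disconnected.
Compute connected components by grouping points that agree on all clopens:
  component: {B}
  component: {A, C, D}


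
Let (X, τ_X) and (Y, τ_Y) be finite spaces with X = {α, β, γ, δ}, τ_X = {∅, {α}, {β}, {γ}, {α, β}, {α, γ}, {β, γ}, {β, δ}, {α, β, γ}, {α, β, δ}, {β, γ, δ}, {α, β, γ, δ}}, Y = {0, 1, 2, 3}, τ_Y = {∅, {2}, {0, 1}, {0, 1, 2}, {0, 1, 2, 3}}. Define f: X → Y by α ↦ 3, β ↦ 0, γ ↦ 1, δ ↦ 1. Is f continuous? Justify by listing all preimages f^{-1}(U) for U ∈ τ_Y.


f IS continuous.

Compute f^{-1}(U) for each U ∈ τ_Y:
  U = ∅: f^{-1}(U) = ∅ ∈ τ_X ✓.
  U = {2}: f^{-1}(U) = ∅ ∈ τ_X ✓.
  U = {0, 1}: f^{-1}(U) = {β, γ, δ} ∈ τ_X ✓.
  U = {0, 1, 2}: f^{-1}(U) = {β, γ, δ} ∈ τ_X ✓.
  U = {0, 1, 2, 3}: f^{-1}(U) = {α, β, γ, δ} ∈ τ_X ✓.
Every preimage lies in τ_X, so f IS continuous.


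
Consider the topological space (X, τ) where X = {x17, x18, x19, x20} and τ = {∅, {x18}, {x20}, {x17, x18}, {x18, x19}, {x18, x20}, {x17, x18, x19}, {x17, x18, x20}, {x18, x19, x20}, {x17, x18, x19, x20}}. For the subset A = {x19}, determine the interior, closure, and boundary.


int(A) = ∅, cl(A) = {x19}, ∂A = {x19}.

Closed sets in (X, τ) are complements of opens:
  closed(X, τ) = {∅, {x17}, {x19}, {x20}, {x17, x19}, {x17, x20}, {x19, x20}, {x17, x18, x19}, {x17, x19, x20}, {x17, x18, x19, x20}}.
int(A) = ⋃ {U ∈ τ : U ⊆ A}. Opens contained in A: ∅.
Taking the union of these: int(A) = ∅.
cl(A) = ⋂ {C closed : A ⊆ C}. Closed sets containing A: {x19}, {x17, x19}, {x19, x20}, {x17, x18, x19}, {x17, x19, x20}, {x17, x18, x19, x20}.
Intersecting these: cl(A) = {x19}.
∂A = cl(A) ∖ int(A) = {x19} ∖ ∅ = {x19}.


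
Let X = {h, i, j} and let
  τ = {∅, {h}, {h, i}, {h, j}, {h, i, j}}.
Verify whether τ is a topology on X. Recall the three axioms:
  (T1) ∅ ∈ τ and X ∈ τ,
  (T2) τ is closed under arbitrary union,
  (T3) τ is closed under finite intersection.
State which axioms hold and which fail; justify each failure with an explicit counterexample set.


τ IS a topology on X.

Axiom (T1): ∅ ∈ τ? Yes; X ∈ τ? Yes.
Axiom (T2/T3): check pairwise unions and intersections of members of τ.
All pairwise intersections and unions checked — each lies in τ. Therefore τ satisfies (T1), (T2), (T3): it IS a topology on X.


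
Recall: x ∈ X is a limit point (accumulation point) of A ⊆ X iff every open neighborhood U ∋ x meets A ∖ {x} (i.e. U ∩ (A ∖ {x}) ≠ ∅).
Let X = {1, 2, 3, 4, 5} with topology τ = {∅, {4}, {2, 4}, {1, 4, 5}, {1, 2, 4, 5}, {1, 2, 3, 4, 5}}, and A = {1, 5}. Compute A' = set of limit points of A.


A' = {1, 3, 5}

For each x ∈ X, list the open sets U ∈ τ with x ∈ U, then check whether U ∩ (A ∖ {x}) ≠ ∅ for every such U.
  x = 1: opens ∋ x are {1, 4, 5}, {1, 2, 4, 5}, {1, 2, 3, 4, 5}; each meets A ∖ {1}, so x IS a limit point.
  x = 2: open {2, 4} ∋ x has {2, 4} ∩ (A ∖ {2}) = ∅, so x is NOT a limit point.
  x = 3: opens ∋ x are {1, 2, 3, 4, 5}; each meets A ∖ {3}, so x IS a limit point.
  x = 4: open {4} ∋ x has {4} ∩ (A ∖ {4}) = ∅, so x is NOT a limit point.
  x = 5: opens ∋ x are {1, 4, 5}, {1, 2, 4, 5}, {1, 2, 3, 4, 5}; each meets A ∖ {5}, so x IS a limit point.
Collecting: A' = {1, 3, 5}.
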